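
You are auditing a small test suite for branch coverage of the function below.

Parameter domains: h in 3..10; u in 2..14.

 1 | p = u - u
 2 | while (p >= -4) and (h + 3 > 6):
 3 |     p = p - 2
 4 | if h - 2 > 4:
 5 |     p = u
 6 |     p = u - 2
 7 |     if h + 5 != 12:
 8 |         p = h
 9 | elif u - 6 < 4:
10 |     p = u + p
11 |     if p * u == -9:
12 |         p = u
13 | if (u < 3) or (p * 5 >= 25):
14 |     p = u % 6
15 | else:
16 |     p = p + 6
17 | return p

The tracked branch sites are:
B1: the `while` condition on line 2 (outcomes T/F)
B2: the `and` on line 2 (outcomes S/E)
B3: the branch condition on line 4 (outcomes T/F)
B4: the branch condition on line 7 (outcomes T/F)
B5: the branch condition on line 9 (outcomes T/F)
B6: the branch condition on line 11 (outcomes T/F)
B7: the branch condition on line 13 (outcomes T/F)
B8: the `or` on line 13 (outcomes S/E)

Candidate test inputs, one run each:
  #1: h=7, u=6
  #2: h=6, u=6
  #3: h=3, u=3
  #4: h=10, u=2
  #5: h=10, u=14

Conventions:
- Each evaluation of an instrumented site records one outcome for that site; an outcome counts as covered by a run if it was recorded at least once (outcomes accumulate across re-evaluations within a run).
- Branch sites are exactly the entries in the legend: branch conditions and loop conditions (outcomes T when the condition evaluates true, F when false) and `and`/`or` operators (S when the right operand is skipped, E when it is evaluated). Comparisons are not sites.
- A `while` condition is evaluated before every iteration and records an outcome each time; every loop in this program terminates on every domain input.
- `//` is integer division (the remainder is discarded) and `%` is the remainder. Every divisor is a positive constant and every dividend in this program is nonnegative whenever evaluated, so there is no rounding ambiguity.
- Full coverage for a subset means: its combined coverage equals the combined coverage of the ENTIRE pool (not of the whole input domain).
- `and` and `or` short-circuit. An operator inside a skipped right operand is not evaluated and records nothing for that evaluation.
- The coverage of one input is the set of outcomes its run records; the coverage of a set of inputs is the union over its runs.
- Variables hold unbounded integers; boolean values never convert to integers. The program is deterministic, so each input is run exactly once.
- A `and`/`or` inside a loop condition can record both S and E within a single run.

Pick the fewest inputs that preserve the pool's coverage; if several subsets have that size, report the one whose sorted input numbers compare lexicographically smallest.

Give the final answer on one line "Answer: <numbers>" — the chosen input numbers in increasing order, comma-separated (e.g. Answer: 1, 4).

run #1 (h=7, u=6) records B1=T, B1=F, B2=S, B2=E, B3=T, B4=F, B7=F, B8=E
run #2 (h=6, u=6) records B1=T, B1=F, B2=S, B2=E, B3=F, B5=T, B6=F, B7=F, B8=E
run #3 (h=3, u=3) records B1=F, B2=E, B3=F, B5=T, B6=F, B7=F, B8=E
run #4 (h=10, u=2) records B1=T, B1=F, B2=S, B2=E, B3=T, B4=T, B7=T, B8=S
run #5 (h=10, u=14) records B1=T, B1=F, B2=S, B2=E, B3=T, B4=T, B7=T, B8=E
the full pool covers 14 outcomes: B1=T, B1=F, B2=S, B2=E, B3=T, B3=F, B4=T, B4=F, B5=T, B6=F, B7=T, B7=F, B8=S, B8=E
size 1 is not enough: best union over all size-1 subsets is 9/14
size 2 is not enough: best union over all size-2 subsets is 13/14
at size 3, {1, 2, 4} reaches all 14 outcomes; every lexicographically earlier size-3 subset fails

Answer: 1, 2, 4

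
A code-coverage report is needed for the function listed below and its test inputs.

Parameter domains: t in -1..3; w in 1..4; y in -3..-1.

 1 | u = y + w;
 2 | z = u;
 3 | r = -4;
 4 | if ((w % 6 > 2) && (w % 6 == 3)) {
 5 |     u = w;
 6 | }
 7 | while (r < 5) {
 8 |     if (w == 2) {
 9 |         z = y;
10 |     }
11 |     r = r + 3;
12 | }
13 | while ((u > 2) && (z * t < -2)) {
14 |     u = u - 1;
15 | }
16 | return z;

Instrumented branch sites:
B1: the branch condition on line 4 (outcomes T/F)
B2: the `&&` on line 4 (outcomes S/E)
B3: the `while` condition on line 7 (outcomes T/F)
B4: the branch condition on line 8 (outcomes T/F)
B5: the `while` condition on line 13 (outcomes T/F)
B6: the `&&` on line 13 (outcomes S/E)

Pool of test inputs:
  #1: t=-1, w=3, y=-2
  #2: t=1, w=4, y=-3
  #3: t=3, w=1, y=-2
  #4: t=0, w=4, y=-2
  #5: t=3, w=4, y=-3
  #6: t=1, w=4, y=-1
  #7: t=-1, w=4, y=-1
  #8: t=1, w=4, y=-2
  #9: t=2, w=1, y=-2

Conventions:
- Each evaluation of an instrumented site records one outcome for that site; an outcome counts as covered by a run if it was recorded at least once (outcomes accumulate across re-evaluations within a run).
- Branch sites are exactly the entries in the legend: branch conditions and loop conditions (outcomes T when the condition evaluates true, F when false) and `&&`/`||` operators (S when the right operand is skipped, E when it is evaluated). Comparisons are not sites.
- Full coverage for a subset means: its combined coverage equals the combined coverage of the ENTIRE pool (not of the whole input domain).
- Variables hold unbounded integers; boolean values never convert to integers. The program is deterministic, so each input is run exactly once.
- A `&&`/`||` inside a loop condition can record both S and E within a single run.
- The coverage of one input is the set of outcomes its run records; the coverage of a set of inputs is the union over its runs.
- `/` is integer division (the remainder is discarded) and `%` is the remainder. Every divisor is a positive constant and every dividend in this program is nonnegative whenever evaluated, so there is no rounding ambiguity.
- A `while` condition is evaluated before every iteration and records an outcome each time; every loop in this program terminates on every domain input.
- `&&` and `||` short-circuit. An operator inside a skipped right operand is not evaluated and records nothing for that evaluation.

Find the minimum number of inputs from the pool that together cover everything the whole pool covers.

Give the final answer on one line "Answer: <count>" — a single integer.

run #1 (t=-1, w=3, y=-2) runs B2->E, B1->T, B3->T, B4->F, B3->T, B4->F, B3->T, B4->F, B3->F, B6->E, B5->F; records B1=T, B2=E, B3=T, B3=F, B4=F, B5=F, B6=E
run #2 (t=1, w=4, y=-3) runs B2->E, B1->F, B3->T, B4->F, B3->T, B4->F, B3->T, B4->F, B3->F, B6->S, B5->F; records B1=F, B2=E, B3=T, B3=F, B4=F, B5=F, B6=S
run #3 (t=3, w=1, y=-2) runs B2->S, B1->F, B3->T, B4->F, B3->T, B4->F, B3->T, B4->F, B3->F, B6->S, B5->F; records B1=F, B2=S, B3=T, B3=F, B4=F, B5=F, B6=S
run #4 (t=0, w=4, y=-2) runs B2->E, B1->F, B3->T, B4->F, B3->T, B4->F, B3->T, B4->F, B3->F, B6->S, B5->F; records B1=F, B2=E, B3=T, B3=F, B4=F, B5=F, B6=S
run #5 (t=3, w=4, y=-3) runs B2->E, B1->F, B3->T, B4->F, B3->T, B4->F, B3->T, B4->F, B3->F, B6->S, B5->F; records B1=F, B2=E, B3=T, B3=F, B4=F, B5=F, B6=S
run #6 (t=1, w=4, y=-1) runs B2->E, B1->F, B3->T, B4->F, B3->T, B4->F, B3->T, B4->F, B3->F, B6->E, B5->F; records B1=F, B2=E, B3=T, B3=F, B4=F, B5=F, B6=E
run #7 (t=-1, w=4, y=-1) runs B2->E, B1->F, B3->T, B4->F, B3->T, B4->F, B3->T, B4->F, B3->F, B6->E, B5->T, B6->S, B5->F; records B1=F, B2=E, B3=T, B3=F, B4=F, B5=T, B5=F, B6=S, B6=E
run #8 (t=1, w=4, y=-2) runs B2->E, B1->F, B3->T, B4->F, B3->T, B4->F, B3->T, B4->F, B3->F, B6->S, B5->F; records B1=F, B2=E, B3=T, B3=F, B4=F, B5=F, B6=S
run #9 (t=2, w=1, y=-2) runs B2->S, B1->F, B3->T, B4->F, B3->T, B4->F, B3->T, B4->F, B3->F, B6->S, B5->F; records B1=F, B2=S, B3=T, B3=F, B4=F, B5=F, B6=S
the full pool covers 11 outcomes: B1=T, B1=F, B2=S, B2=E, B3=T, B3=F, B4=F, B5=T, B5=F, B6=S, B6=E
size 1 is not enough: best union over all size-1 subsets is 9/11
size 2 is not enough: best union over all size-2 subsets is 10/11
at size 3, {1, 3, 7} reaches all 11 outcomes; every lexicographically earlier size-3 subset fails

Answer: 3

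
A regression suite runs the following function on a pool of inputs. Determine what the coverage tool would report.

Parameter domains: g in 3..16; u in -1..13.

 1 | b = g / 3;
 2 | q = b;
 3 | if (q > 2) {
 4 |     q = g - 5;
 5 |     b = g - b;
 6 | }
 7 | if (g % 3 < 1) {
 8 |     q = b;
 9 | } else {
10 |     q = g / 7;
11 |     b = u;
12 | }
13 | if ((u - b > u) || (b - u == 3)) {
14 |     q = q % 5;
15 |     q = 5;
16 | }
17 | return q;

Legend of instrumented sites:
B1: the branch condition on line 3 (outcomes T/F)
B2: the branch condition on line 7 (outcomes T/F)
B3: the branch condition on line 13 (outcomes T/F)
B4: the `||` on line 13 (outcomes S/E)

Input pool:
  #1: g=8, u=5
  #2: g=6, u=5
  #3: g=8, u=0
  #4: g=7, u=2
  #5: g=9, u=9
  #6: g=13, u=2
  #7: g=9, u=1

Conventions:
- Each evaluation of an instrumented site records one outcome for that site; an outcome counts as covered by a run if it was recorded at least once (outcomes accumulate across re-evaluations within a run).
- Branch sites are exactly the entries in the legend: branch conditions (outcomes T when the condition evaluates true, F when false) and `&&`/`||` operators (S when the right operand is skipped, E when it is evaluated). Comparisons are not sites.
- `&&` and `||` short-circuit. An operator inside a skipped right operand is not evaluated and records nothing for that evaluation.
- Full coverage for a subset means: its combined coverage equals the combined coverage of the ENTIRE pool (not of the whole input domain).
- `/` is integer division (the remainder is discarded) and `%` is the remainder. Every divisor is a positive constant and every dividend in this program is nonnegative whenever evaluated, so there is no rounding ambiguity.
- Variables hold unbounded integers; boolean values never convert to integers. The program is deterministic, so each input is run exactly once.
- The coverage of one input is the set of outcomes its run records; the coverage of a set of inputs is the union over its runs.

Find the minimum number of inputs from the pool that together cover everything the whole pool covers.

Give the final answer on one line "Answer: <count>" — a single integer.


input #1, g=8, u=5: events B1->F, B2->F, B4->E, B3->F; outcomes B1=F, B2=F, B3=F, B4=E
input #2, g=6, u=5: events B1->F, B2->T, B4->E, B3->F; outcomes B1=F, B2=T, B3=F, B4=E
input #3, g=8, u=0: events B1->F, B2->F, B4->E, B3->F; outcomes B1=F, B2=F, B3=F, B4=E
input #4, g=7, u=2: events B1->F, B2->F, B4->E, B3->F; outcomes B1=F, B2=F, B3=F, B4=E
input #5, g=9, u=9: events B1->T, B2->T, B4->E, B3->F; outcomes B1=T, B2=T, B3=F, B4=E
input #6, g=13, u=2: events B1->T, B2->F, B4->E, B3->F; outcomes B1=T, B2=F, B3=F, B4=E
input #7, g=9, u=1: events B1->T, B2->T, B4->E, B3->F; outcomes B1=T, B2=T, B3=F, B4=E
the full pool covers 6 outcomes: B1=T, B1=F, B2=T, B2=F, B3=F, B4=E
no size-1 subset reaches all 6 outcomes (best union: 4/6)
the canonical winner is {1, 5}: size 2, full 6-outcome coverage, earliest index list among size-2 covers
Answer: 2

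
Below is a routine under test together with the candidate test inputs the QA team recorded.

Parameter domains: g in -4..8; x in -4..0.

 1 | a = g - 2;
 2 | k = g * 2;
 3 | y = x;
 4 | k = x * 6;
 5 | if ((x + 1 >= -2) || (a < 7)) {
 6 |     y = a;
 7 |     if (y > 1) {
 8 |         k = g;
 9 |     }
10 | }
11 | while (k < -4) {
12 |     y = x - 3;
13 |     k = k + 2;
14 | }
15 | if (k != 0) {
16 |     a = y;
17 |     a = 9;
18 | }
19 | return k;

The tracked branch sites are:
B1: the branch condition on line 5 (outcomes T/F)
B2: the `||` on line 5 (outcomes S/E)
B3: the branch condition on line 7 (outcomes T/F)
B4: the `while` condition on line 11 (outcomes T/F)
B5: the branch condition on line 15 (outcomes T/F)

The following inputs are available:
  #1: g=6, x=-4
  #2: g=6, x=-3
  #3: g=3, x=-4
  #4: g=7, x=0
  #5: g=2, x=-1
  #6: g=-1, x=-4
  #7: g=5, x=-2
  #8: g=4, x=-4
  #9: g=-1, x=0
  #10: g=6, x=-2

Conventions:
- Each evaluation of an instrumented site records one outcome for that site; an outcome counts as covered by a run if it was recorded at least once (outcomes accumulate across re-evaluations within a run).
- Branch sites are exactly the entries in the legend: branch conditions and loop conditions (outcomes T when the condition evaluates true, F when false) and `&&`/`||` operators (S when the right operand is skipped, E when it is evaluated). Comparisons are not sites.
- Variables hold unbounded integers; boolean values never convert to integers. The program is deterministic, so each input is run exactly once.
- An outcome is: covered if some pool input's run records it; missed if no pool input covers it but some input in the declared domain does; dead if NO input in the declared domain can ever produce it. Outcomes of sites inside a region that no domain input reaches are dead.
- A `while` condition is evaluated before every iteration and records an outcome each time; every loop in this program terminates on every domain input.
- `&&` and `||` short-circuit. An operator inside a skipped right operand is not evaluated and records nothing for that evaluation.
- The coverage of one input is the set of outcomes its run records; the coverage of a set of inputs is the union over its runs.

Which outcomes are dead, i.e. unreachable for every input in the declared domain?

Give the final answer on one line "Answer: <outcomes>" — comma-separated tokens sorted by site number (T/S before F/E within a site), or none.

checking every outcome against all 65 domain inputs:
  B1=F: zero occurrences over every domain input -> dead
  reachable outcomes have witnesses, e.g. B1=T (e.g. g=-4, x=-4), B2=S (e.g. g=-4, x=-3), B2=E (e.g. g=-4, x=-4), B3=T (e.g. g=4, x=-4)

Answer: B1=F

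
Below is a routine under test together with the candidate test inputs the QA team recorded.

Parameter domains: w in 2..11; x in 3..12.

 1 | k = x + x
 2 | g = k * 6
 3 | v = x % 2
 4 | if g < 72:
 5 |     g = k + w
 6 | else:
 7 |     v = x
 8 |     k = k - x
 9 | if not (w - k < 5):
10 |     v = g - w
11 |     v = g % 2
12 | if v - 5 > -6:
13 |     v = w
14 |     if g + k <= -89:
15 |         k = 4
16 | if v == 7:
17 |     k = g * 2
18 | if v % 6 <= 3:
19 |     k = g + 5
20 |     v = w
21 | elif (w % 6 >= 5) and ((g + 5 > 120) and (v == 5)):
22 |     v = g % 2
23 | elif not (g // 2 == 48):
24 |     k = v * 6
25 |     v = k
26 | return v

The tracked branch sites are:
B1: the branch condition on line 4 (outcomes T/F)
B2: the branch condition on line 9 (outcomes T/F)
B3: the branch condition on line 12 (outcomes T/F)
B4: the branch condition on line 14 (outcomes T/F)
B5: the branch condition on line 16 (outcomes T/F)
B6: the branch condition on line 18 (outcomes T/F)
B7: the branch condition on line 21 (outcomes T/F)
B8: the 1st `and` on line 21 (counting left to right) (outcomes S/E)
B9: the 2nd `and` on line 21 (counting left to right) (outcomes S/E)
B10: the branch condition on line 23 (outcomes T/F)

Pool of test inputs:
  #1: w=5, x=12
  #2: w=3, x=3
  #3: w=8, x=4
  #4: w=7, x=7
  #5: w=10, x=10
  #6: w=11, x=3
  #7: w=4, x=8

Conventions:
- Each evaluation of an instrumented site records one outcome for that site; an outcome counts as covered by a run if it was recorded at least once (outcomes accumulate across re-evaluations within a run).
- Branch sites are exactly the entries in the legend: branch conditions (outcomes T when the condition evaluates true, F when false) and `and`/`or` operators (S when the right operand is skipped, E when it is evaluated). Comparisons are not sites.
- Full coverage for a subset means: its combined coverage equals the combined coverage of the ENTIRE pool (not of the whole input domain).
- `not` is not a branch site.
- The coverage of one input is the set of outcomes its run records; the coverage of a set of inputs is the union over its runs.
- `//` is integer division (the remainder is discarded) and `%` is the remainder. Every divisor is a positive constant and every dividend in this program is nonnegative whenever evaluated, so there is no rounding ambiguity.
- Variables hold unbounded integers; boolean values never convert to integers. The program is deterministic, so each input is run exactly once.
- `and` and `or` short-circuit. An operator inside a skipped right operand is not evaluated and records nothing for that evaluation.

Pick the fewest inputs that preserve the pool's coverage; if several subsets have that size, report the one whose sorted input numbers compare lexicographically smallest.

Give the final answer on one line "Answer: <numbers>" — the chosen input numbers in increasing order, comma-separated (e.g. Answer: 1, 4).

#1 (w=5, x=12) -> covered: B1=F, B2=F, B3=T, B4=F, B5=F, B6=F, B7=T, B8=E, B9=E
#2 (w=3, x=3) -> covered: B1=T, B2=F, B3=T, B4=F, B5=F, B6=T
#3 (w=8, x=4) -> covered: B1=T, B2=F, B3=T, B4=F, B5=F, B6=T
#4 (w=7, x=7) -> covered: B1=F, B2=F, B3=T, B4=F, B5=T, B6=T
#5 (w=10, x=10) -> covered: B1=F, B2=F, B3=T, B4=F, B5=F, B6=F, B7=F, B8=S, B10=T
#6 (w=11, x=3) -> covered: B1=T, B2=T, B3=T, B4=F, B5=F, B6=F, B7=F, B8=E, B9=S, B10=T
#7 (w=4, x=8) -> covered: B1=F, B2=F, B3=T, B4=F, B5=F, B6=F, B7=F, B8=S, B10=F
union over all inputs: B1=T, B1=F, B2=T, B2=F, B3=T, B4=F, B5=T, B5=F, B6=T, B6=F, B7=T, B7=F, B8=S, B8=E, B9=S, B9=E, B10=T, B10=F (18 outcomes)
size 1 is not enough: best union over all size-1 subsets is 10/18
size 2 is not enough: best union over all size-2 subsets is 14/18
size 3 is not enough: best union over all size-3 subsets is 16/18
size 4: inputs {1, 4, 6, 7} cover all 18 outcomes, and no lexicographically smaller subset of this size does

Answer: 1, 4, 6, 7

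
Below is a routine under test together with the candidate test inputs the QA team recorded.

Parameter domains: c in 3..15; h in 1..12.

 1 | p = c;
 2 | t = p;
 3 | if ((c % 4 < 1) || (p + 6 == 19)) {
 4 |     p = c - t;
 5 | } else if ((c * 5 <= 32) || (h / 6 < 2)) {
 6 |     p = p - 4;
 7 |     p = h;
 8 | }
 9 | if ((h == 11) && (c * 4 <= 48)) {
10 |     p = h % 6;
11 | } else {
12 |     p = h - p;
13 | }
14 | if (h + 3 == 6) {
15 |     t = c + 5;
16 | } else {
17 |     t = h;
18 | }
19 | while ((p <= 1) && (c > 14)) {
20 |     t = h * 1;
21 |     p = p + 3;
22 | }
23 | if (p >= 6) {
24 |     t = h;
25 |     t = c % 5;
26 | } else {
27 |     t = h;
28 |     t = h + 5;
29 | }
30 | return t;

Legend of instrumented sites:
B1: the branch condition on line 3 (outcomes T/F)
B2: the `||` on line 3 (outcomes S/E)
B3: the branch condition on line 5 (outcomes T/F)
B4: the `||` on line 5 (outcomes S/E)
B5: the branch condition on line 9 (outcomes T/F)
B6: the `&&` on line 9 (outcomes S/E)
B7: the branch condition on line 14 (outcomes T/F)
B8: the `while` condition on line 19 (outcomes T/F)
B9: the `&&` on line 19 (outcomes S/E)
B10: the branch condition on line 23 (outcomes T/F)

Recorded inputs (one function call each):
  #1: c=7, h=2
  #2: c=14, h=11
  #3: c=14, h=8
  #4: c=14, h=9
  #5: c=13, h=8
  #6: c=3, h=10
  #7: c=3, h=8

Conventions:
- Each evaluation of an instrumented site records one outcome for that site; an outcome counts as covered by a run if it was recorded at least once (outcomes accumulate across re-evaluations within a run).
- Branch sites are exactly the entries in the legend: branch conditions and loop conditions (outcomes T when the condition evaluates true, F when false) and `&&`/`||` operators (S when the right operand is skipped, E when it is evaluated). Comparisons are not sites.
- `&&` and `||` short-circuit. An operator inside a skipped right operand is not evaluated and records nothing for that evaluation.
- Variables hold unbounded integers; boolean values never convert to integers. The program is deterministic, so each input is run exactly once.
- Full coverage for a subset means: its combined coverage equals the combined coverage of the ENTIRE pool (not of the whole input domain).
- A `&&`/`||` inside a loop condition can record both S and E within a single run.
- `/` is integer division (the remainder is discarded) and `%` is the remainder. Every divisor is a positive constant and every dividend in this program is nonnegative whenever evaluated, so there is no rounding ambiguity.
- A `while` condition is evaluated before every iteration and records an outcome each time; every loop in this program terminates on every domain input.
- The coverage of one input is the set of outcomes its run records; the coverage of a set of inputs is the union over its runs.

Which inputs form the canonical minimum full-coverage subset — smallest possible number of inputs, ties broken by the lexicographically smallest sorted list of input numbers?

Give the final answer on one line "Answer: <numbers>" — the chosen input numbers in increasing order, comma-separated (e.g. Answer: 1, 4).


input #1 (c=7, h=2): covers B1=F, B2=E, B3=T, B4=E, B5=F, B6=S, B7=F, B8=F, B9=E, B10=F
input #2 (c=14, h=11): covers B1=F, B2=E, B3=T, B4=E, B5=F, B6=E, B7=F, B8=F, B9=E, B10=F
input #3 (c=14, h=8): covers B1=F, B2=E, B3=T, B4=E, B5=F, B6=S, B7=F, B8=F, B9=E, B10=F
input #4 (c=14, h=9): covers B1=F, B2=E, B3=T, B4=E, B5=F, B6=S, B7=F, B8=F, B9=E, B10=F
input #5 (c=13, h=8): covers B1=T, B2=E, B5=F, B6=S, B7=F, B8=F, B9=S, B10=T
input #6 (c=3, h=10): covers B1=F, B2=E, B3=T, B4=S, B5=F, B6=S, B7=F, B8=F, B9=E, B10=F
input #7 (c=3, h=8): covers B1=F, B2=E, B3=T, B4=S, B5=F, B6=S, B7=F, B8=F, B9=E, B10=F
pool-wide coverage (15 outcomes): B1=T, B1=F, B2=E, B3=T, B4=S, B4=E, B5=F, B6=S, B6=E, B7=F, B8=F, B9=S, B9=E, B10=T, B10=F
size 1 is not enough: best union over all size-1 subsets is 10/15
size 2 is not enough: best union over all size-2 subsets is 14/15
inputs {2, 5, 6} (size 3) cover everything; no size-3 subset with a lexicographically smaller index list covers all 15
Answer: 2, 5, 6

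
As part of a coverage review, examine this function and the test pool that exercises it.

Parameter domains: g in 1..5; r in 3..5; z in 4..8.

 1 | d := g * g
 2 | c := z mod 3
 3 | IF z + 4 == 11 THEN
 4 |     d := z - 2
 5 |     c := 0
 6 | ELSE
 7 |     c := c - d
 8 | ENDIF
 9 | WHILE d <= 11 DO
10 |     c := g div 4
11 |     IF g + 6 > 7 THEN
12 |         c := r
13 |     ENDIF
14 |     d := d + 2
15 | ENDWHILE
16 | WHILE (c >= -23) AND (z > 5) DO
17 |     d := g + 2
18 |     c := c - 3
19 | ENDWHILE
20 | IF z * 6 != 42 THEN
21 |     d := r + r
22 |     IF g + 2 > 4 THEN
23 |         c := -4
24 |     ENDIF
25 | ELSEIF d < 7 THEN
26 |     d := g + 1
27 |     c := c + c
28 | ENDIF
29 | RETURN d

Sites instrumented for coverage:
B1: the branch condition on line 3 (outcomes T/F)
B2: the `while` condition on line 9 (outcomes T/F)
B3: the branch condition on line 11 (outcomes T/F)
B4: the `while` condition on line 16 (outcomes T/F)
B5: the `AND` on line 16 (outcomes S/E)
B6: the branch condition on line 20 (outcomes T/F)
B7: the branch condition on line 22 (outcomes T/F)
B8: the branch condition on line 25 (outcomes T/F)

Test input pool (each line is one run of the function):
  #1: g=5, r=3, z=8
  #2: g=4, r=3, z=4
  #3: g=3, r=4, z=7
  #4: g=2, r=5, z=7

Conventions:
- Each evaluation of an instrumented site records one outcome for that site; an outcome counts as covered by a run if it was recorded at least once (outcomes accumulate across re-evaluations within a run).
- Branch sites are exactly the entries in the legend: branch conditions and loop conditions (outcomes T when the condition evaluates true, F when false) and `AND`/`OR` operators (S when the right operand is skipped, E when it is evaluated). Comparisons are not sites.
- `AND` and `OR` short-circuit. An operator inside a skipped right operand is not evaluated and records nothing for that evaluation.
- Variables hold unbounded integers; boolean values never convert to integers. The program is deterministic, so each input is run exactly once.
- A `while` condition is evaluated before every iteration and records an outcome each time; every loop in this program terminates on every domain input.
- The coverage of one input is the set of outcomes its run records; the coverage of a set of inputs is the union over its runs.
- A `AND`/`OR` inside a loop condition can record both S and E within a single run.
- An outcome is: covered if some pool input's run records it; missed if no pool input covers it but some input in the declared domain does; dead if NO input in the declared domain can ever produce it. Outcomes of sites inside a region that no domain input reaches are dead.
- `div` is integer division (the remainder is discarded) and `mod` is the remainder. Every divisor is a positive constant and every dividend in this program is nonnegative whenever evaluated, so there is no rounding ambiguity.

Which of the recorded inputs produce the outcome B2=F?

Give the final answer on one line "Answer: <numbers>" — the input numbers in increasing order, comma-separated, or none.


input #1 (g=5, r=3, z=8): records B2=F
input #2 (g=4, r=3, z=4): records B2=F
input #3 (g=3, r=4, z=7): records B2=F
input #4 (g=2, r=5, z=7): records B2=F
Answer: 1, 2, 3, 4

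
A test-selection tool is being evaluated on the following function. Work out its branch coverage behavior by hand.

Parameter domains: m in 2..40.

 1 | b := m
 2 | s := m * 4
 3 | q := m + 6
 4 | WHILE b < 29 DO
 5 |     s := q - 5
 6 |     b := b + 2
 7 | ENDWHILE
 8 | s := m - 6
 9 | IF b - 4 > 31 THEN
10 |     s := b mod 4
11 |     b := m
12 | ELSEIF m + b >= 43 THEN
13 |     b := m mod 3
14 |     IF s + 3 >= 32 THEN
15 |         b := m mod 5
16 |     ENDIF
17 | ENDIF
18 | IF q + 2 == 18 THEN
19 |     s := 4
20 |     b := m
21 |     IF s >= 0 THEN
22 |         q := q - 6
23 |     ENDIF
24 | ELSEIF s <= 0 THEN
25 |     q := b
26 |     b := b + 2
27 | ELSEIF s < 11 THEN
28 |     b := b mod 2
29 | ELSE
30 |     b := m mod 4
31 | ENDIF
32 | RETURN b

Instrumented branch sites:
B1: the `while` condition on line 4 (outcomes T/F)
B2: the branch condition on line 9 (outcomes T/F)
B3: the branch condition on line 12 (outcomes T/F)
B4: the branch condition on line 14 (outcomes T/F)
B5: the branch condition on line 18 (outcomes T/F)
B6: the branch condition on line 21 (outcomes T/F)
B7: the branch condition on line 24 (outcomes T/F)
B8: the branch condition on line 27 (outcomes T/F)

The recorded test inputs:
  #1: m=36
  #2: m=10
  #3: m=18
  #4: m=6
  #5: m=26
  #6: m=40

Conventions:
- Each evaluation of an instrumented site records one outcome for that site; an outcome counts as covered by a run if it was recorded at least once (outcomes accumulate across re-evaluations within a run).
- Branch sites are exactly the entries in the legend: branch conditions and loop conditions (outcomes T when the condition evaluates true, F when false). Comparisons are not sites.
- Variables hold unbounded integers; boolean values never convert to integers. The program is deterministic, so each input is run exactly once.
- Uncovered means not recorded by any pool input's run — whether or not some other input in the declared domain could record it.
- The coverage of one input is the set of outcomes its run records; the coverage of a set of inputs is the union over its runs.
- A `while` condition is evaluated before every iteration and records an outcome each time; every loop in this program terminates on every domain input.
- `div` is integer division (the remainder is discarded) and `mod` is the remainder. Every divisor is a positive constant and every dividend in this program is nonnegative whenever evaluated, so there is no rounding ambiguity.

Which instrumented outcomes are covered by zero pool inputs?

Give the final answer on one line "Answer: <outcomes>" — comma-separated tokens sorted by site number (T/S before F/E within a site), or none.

test 1 (m=36) hits B1=F, B2=T, B5=F, B7=T
test 2 (m=10) hits B1=T, B1=F, B2=F, B3=F, B5=T, B6=T
test 3 (m=18) hits B1=T, B1=F, B2=F, B3=T, B4=F, B5=F, B7=F, B8=F
test 4 (m=6) hits B1=T, B1=F, B2=F, B3=F, B5=F, B7=T
test 5 (m=26) hits B1=T, B1=F, B2=F, B3=T, B4=F, B5=F, B7=F, B8=F
test 6 (m=40) hits B1=F, B2=T, B5=F, B7=T
union over the pool: B1=T, B1=F, B2=T, B2=F, B3=T, B3=F, B4=F, B5=T, B5=F, B6=T, B7=T, B7=F, B8=F
uncovered (3 of 16): B4=T, B6=F, B8=T

Answer: B4=T, B6=F, B8=T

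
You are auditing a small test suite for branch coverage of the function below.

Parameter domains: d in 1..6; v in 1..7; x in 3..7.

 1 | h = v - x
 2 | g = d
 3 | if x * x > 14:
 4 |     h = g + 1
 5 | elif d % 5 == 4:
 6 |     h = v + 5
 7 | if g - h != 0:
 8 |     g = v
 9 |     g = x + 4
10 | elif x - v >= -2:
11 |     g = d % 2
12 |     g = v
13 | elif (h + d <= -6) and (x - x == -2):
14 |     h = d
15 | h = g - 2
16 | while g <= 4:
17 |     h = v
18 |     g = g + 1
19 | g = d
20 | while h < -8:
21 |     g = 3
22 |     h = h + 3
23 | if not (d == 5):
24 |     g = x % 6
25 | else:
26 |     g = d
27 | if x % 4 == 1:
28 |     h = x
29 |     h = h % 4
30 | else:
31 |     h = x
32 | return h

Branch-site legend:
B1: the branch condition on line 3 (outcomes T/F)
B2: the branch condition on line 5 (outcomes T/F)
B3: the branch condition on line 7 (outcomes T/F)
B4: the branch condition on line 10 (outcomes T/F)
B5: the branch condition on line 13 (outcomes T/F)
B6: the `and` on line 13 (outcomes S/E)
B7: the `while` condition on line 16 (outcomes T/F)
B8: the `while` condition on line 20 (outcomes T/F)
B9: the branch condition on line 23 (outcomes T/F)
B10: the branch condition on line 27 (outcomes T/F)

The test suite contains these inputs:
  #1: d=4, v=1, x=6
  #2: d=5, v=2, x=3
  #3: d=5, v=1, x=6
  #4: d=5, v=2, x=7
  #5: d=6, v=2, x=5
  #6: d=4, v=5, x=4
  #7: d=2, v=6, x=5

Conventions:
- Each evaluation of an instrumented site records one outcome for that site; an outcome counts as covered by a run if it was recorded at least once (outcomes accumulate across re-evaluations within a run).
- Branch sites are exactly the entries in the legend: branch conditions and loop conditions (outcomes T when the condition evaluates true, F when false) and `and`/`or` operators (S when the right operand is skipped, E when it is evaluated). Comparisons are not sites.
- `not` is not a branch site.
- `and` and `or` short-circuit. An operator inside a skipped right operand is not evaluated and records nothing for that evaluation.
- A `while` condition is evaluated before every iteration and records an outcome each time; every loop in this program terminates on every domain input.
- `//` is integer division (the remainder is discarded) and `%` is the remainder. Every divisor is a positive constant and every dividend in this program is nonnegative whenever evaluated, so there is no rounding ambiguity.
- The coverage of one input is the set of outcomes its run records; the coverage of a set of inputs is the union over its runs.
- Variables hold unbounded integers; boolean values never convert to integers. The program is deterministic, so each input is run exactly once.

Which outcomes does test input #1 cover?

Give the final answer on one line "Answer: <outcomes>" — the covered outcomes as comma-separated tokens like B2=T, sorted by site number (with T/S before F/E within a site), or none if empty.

Running input #1 (d=4, v=1, x=6), event by event:
  B1->T, B3->T, B7->F, B8->F, B9->T, B10->F
collecting distinct outcomes: B1=T, B3=T, B7=F, B8=F, B9=T, B10=F

Answer: B1=T, B3=T, B7=F, B8=F, B9=T, B10=F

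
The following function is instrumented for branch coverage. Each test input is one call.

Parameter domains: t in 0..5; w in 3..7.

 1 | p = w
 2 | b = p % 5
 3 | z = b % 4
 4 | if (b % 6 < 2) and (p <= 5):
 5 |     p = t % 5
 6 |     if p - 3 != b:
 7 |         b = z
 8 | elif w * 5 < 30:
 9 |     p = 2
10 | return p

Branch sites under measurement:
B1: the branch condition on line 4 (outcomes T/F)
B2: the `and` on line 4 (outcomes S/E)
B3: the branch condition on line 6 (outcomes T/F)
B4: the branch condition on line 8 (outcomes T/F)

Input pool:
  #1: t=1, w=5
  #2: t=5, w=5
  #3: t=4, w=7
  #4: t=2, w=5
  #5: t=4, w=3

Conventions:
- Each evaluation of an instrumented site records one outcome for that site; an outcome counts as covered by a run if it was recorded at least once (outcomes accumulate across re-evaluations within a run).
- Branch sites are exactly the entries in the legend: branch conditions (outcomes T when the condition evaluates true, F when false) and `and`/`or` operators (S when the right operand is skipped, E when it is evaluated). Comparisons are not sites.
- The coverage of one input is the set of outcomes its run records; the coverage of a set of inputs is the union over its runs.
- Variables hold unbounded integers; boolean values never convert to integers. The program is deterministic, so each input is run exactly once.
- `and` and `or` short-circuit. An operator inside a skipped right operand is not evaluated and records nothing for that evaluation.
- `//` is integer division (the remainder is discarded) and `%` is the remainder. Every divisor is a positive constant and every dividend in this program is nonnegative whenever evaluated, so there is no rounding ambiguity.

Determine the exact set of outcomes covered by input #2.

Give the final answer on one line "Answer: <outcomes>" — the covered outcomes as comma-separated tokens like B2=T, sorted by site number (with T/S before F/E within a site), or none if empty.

Tracing the run of input #2 (t=5, w=5):
  B2->E, B1->T, B3->T
distinct outcomes covered: B1=T, B2=E, B3=T

Answer: B1=T, B2=E, B3=T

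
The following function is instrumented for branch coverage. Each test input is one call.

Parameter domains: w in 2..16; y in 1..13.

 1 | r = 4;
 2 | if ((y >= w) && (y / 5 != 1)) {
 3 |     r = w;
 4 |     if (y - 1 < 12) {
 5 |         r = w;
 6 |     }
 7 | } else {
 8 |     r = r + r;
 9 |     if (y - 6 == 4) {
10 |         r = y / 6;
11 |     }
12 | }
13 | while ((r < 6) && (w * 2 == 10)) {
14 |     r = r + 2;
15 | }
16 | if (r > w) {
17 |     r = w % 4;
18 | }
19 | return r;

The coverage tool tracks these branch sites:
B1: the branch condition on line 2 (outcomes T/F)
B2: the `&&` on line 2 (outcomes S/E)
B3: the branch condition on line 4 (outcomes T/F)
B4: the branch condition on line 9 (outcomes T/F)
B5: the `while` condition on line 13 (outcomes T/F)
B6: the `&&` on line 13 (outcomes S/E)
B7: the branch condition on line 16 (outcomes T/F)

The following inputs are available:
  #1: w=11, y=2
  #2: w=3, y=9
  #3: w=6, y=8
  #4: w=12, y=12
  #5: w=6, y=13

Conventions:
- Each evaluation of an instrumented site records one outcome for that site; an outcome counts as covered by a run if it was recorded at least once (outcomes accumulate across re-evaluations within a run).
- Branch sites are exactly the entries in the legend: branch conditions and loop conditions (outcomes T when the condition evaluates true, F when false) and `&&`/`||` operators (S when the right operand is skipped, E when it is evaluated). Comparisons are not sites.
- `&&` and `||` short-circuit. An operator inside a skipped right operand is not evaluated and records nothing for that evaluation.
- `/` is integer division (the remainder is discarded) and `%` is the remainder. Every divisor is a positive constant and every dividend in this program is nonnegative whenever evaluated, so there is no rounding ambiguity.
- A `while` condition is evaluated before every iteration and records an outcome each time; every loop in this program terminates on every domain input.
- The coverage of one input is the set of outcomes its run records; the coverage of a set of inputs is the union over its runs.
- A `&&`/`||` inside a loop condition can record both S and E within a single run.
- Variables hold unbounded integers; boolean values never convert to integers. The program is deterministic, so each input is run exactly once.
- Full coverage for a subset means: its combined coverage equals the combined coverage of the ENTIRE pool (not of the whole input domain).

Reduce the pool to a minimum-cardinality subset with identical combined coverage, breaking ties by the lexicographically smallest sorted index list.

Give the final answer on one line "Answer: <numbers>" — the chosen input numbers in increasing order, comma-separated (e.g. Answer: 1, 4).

input #1 (w=11, y=2): events B2->S, B1->F, B4->F, B6->S, B5->F, B7->F; covers B1=F, B2=S, B4=F, B5=F, B6=S, B7=F
input #2 (w=3, y=9): events B2->E, B1->F, B4->F, B6->S, B5->F, B7->T; covers B1=F, B2=E, B4=F, B5=F, B6=S, B7=T
input #3 (w=6, y=8): events B2->E, B1->F, B4->F, B6->S, B5->F, B7->T; covers B1=F, B2=E, B4=F, B5=F, B6=S, B7=T
input #4 (w=12, y=12): events B2->E, B1->T, B3->T, B6->S, B5->F, B7->F; covers B1=T, B2=E, B3=T, B5=F, B6=S, B7=F
input #5 (w=6, y=13): events B2->E, B1->T, B3->F, B6->S, B5->F, B7->F; covers B1=T, B2=E, B3=F, B5=F, B6=S, B7=F
union over all inputs: B1=T, B1=F, B2=S, B2=E, B3=T, B3=F, B4=F, B5=F, B6=S, B7=T, B7=F (11 outcomes)
every size-1 subset falls short of the 11 outcomes (best: 6/11)
every size-2 subset falls short of the 11 outcomes (best: 9/11)
every size-3 subset falls short of the 11 outcomes (best: 10/11)
inputs {1, 2, 4, 5} (size 4) cover everything; no size-4 subset with a lexicographically smaller index list covers all 11

Answer: 1, 2, 4, 5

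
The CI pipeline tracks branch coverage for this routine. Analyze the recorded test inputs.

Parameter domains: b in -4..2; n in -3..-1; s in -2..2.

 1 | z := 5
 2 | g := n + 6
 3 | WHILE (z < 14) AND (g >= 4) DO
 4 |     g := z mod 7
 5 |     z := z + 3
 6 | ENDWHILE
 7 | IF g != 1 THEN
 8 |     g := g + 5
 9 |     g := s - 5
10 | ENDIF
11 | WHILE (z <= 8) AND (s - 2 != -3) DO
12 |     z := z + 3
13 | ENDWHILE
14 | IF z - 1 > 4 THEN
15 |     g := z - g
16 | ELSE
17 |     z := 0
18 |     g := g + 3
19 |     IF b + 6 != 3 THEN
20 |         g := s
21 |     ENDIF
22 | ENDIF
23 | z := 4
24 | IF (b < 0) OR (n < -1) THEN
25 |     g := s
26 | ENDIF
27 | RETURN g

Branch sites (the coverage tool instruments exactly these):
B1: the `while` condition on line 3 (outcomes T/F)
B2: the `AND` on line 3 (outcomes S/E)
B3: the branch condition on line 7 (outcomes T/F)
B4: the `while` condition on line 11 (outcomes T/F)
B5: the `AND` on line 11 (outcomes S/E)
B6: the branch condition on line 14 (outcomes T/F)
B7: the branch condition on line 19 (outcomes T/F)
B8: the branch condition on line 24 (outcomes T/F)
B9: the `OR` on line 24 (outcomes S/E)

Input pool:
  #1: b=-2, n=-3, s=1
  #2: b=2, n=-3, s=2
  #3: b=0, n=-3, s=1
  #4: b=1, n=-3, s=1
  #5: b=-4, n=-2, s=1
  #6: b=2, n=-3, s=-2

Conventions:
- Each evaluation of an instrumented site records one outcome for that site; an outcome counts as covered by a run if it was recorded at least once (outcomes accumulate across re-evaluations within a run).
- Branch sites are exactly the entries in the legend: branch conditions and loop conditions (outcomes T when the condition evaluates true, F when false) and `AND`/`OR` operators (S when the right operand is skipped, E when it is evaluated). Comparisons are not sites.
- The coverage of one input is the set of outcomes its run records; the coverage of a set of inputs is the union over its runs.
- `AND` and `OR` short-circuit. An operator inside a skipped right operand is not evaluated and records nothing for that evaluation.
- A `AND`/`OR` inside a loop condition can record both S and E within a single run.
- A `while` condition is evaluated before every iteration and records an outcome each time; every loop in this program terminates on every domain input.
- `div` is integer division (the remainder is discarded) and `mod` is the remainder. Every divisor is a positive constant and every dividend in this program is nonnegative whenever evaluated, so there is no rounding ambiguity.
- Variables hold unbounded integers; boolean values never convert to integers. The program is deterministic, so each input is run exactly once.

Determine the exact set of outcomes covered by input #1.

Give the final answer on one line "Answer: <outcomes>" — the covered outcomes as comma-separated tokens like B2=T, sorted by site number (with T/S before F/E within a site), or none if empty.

Simulating input #1 (b=-2, n=-3, s=1) step by step:
  B2->E, B1->F, B3->T, B5->E, B4->T, B5->E, B4->T, B5->S, B4->F, B6->T
  B9->S, B8->T
as a set, this run covers: B1=F, B2=E, B3=T, B4=T, B4=F, B5=S, B5=E, B6=T, B8=T, B9=S

Answer: B1=F, B2=E, B3=T, B4=T, B4=F, B5=S, B5=E, B6=T, B8=T, B9=S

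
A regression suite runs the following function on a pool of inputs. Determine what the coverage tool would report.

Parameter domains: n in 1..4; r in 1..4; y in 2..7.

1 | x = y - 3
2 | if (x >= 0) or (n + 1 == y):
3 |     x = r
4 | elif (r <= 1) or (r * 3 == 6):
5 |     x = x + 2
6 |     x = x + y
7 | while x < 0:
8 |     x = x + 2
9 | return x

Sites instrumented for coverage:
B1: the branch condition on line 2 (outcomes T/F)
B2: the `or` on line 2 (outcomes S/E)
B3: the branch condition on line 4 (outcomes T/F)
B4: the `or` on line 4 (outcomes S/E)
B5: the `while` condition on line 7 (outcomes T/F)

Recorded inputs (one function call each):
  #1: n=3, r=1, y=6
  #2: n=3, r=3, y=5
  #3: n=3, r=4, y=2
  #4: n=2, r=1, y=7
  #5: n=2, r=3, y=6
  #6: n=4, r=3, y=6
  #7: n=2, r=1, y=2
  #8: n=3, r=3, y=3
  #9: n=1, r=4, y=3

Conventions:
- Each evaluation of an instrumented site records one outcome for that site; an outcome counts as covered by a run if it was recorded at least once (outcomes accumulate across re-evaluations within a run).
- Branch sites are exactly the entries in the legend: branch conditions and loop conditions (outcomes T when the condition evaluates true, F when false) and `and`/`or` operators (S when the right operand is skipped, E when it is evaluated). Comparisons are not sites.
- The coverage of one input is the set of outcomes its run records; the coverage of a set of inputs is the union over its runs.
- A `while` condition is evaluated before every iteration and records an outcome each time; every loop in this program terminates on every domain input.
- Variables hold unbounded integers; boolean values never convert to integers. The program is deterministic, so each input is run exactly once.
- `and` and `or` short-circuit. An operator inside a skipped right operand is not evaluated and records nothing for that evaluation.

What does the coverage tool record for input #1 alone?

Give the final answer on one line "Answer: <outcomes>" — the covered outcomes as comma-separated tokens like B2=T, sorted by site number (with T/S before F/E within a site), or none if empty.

Tracing the run of input #1 (n=3, r=1, y=6):
  B2->S, B1->T, B5->F
deduplicating events, the covered set is: B1=T, B2=S, B5=F

Answer: B1=T, B2=S, B5=F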